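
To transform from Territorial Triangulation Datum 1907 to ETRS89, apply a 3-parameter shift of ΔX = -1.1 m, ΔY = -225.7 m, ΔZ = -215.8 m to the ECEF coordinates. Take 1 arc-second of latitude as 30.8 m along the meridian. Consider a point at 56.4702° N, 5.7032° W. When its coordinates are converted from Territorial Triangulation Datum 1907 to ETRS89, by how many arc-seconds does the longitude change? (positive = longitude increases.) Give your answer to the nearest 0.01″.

sin φ = 0.833599, cos φ = 0.552371, sin λ = -0.099375, cos λ = 0.995050.
East component: ΔE = −sin λ·ΔX + cos λ·ΔY = −(-0.099375)(-1.1) + (0.995050)(-225.7) = -224.69 m.
1° of latitude spans 3600 × 30.80 = 110880 m; at latitude φ, 1° of longitude spans that × cos φ = 61246.9 m, so Δλ = -224.69 / 61246.9 × 3600 = -13.207″.

Δλ = -13.21″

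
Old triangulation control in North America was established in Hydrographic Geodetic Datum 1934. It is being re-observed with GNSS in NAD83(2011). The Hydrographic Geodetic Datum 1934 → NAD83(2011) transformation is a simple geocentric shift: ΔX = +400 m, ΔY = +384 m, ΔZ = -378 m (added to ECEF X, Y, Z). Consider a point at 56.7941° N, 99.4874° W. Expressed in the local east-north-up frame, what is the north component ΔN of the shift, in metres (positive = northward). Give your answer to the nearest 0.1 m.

At φ = 56.7941°, λ = -99.4874°: sin φ = 0.836708, cos φ = 0.547649, sin λ = -0.986322, cos λ = -0.164831.
ΔN = −sin φ cos λ·ΔX − sin φ sin λ·ΔY + cos φ·ΔZ = −(0.836708)(-0.164831)(400) − (0.836708)(-0.986322)(384) + (0.547649)(-378) = 165.06 m.

ΔN = 165.1 m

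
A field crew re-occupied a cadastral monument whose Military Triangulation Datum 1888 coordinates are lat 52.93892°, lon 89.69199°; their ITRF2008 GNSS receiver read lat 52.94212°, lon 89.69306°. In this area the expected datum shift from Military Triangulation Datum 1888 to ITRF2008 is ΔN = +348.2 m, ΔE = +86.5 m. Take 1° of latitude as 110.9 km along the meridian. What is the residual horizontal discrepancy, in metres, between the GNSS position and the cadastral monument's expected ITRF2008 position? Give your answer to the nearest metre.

16 m

Observed coordinate differences: Δφ = +0.00320°, Δλ = +0.00107°.
Converting to metres (1° lat = 110900 m, cos φ = 0.602666): observed ΔN = 354.9 m, observed ΔE = 71.5 m.
Subtracting the expected shift leaves a residual of 354.9 − (348.2) = 6.7 m north and 71.5 − (86.5) = -15.0 m east.
Residual distance = √(6.7² + (-15.0)²) = 16.4 m.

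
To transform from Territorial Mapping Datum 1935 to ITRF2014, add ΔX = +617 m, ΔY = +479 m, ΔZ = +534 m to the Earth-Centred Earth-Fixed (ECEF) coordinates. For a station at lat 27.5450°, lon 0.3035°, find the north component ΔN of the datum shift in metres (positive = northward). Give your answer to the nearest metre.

The local north axis is (−sin φ cos λ, −sin φ sin λ, cos φ), giving ΔN = -285.325 − 1.173 + 473.470 = 186.97 m.

ΔN = 187 m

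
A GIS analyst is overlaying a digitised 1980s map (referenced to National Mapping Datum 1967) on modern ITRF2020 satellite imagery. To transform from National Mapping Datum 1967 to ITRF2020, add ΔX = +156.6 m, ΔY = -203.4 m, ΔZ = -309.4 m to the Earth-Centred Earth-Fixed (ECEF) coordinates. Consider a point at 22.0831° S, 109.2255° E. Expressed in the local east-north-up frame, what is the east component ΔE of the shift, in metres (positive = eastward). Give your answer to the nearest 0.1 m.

ΔE = -80.9 m

At φ = -22.0831°, λ = 109.2255°: sin φ = -0.375951, cos φ = 0.926640, sin λ = 0.944230, cos λ = -0.329287.
ΔE = −sin λ·ΔX + cos λ·ΔY = −(0.944230)·(156.6) + (-0.329287)·(-203.4) = -80.89 m.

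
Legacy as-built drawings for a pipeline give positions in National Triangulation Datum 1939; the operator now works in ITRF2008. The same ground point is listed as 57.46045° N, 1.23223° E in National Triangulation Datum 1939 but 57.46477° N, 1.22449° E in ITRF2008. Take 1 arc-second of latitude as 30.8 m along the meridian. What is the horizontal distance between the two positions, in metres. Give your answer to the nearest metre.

665 m

Δφ = 57.46477° − 57.46045° = +0.00432°; Δλ = 1.22449° − 1.23223° = -0.00774°.
1° of latitude = 3600 × 30.80 = 110880 m.
ΔN = Δφ × 110880 = 479.0 m; ΔE = Δλ × 110880 × cos(57.46045°) = -0.00774 × 110880 × 0.537882 = -461.6 m.
Distance = √(ΔE² + ΔN²) = √((-461.6)² + 479.0²) = 665.2 m.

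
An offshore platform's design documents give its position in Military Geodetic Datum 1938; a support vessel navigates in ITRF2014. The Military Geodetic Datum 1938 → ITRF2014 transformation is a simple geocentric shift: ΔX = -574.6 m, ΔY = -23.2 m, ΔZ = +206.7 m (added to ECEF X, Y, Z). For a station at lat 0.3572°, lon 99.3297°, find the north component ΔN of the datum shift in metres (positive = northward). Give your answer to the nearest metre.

ΔN = 206 m

At φ = 0.3572°, λ = 99.3297°: sin φ = 0.006234, cos φ = 0.999981, sin λ = 0.986772, cos λ = -0.162115.
ΔN = −sin φ cos λ·ΔX − sin φ sin λ·ΔY + cos φ·ΔZ = −(0.006234)(-0.162115)(-574.6) − (0.006234)(0.986772)(-23.2) + (0.999981)(206.7) = 206.26 m.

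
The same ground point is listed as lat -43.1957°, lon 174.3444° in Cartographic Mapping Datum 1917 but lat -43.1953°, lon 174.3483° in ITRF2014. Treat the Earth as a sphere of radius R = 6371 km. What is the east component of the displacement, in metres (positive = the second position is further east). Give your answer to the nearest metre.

Δφ = -43.1953° − -43.1957° = +0.0004°; Δλ = 174.3483° − 174.3444° = +0.0039°.
1° along a meridian = πR/180 = 111195 m.
ΔN = Δφ × 111195 = 44.5 m; ΔE = Δλ × 111195 × cos(-43.1957°) = +0.0039 × 111195 × 0.729020 = 316.1 m.

ΔE = 316 m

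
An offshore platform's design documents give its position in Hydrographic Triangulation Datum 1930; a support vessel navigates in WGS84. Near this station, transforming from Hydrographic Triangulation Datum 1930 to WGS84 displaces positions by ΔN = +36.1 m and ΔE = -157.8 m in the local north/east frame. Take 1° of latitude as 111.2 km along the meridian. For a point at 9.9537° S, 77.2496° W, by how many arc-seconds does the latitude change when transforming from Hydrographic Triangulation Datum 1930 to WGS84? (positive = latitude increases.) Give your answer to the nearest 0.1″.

Δφ = 1.2″

1° of latitude = 111.2 km, so Δφ = 36.1 / 111200 = 0.0003246° = 1.169″.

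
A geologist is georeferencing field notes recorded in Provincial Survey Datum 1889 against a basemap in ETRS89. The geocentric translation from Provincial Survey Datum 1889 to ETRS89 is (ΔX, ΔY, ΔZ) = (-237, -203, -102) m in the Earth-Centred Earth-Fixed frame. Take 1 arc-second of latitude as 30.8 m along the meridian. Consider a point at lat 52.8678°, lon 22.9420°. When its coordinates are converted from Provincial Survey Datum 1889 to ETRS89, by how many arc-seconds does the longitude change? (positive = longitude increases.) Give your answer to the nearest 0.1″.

Δλ = -5.1″

sin φ = 0.797245, cos φ = 0.603656, sin λ = 0.389799, cos λ = 0.920900.
East component: ΔE = −sin λ·ΔX + cos λ·ΔY = −(0.389799)(-237) + (0.920900)(-203) = -94.56 m.
1° of latitude spans 3600 × 30.80 = 110880 m; at latitude φ, 1° of longitude spans that × cos φ = 66933.4 m, so Δλ = -94.56 / 66933.4 × 3600 = -5.086″.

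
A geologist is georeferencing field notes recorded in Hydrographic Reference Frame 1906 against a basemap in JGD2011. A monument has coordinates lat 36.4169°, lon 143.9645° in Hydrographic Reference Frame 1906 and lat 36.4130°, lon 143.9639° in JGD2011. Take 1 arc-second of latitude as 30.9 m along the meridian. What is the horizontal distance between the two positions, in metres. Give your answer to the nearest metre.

437 m

Δφ = 36.4130° − 36.4169° = -0.0039°; Δλ = 143.9639° − 143.9645° = -0.0006°.
1° of latitude = 3600 × 30.90 = 111240 m.
ΔN = Δφ × 111240 = -433.8 m; ΔE = Δλ × 111240 × cos(36.4169°) = -0.0006 × 111240 × 0.804719 = -53.7 m.
Distance = √(ΔE² + ΔN²) = √((-53.7)² + (-433.8)²) = 437.1 m.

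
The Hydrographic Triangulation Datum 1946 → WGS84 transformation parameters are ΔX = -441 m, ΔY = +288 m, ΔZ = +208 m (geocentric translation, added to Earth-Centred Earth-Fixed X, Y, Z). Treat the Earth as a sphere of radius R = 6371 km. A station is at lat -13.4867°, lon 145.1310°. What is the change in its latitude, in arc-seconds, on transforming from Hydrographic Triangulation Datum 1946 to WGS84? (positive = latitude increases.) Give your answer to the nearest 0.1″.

Δφ = 10.5″

sin φ = -0.233220, cos φ = 0.972424, sin λ = 0.571702, cos λ = -0.820461.
North component: ΔN = −sin φ cos λ·ΔX − sin φ sin λ·ΔY + cos φ·ΔZ = −(-0.233220)(-0.820461)(-441) − (-0.233220)(0.571702)(288) + (0.972424)(208) = 325.05 m.
1° of latitude spans πR/180 = 111195 m, so Δφ = 325.05 / 111195 × 3600 = 10.524″.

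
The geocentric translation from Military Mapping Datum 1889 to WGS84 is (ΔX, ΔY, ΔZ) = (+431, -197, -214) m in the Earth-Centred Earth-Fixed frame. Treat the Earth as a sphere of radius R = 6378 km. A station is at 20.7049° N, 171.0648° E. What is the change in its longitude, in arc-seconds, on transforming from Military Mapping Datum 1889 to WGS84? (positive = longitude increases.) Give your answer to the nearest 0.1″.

sin φ = 0.353555, cos φ = 0.935414, sin λ = 0.155317, cos λ = -0.987865.
East component: ΔE = −sin λ·ΔX + cos λ·ΔY = −(0.155317)(431) + (-0.987865)(-197) = 127.67 m.
1° of latitude spans πR/180 = 111317 m; at latitude φ, 1° of longitude spans that × cos φ = 104127.6 m, so Δλ = 127.67 / 104127.6 × 3600 = 4.414″.

Δλ = 4.4″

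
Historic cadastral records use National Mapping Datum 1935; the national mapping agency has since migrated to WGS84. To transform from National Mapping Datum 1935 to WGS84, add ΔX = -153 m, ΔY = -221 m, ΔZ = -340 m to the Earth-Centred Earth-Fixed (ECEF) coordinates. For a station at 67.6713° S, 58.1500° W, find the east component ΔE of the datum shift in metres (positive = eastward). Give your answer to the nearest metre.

At φ = -67.6713°, λ = -58.1500°: sin φ = -0.925020, cos φ = 0.379920, sin λ = -0.849433, cos λ = 0.527697.
ΔE = −sin λ·ΔX + cos λ·ΔY = −(-0.849433)·(-153) + (0.527697)·(-221) = -246.58 m.

ΔE = -247 m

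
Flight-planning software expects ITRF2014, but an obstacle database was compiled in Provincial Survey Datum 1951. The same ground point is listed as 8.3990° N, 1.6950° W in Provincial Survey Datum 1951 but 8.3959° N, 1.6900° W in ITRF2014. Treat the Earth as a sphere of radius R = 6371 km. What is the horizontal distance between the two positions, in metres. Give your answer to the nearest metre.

649 m

Δφ = 8.3959° − 8.3990° = -0.0031°; Δλ = -1.6900° − -1.6950° = +0.0050°.
1° along a meridian = πR/180 = 111195 m.
ΔN = Δφ × 111195 = -344.7 m; ΔE = Δλ × 111195 × cos(8.3990°) = +0.0050 × 111195 × 0.989275 = 550.0 m.
Distance = √(ΔE² + ΔN²) = √(550.0² + (-344.7)²) = 649.1 m.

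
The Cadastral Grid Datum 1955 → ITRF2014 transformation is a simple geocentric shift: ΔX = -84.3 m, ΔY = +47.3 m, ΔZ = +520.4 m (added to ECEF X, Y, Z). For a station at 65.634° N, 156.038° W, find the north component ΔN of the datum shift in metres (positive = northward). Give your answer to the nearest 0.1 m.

ΔN = 162.0 m

At φ = 65.634°, λ = -156.038°: sin φ = 0.910929, cos φ = 0.412564, sin λ = -0.406131, cos λ = -0.913815.
ΔN = −sin φ cos λ·ΔX − sin φ sin λ·ΔY + cos φ·ΔZ = −(0.910929)(-0.913815)(-84.3) − (0.910929)(-0.406131)(47.3) + (0.412564)(520.4) = 162.02 m.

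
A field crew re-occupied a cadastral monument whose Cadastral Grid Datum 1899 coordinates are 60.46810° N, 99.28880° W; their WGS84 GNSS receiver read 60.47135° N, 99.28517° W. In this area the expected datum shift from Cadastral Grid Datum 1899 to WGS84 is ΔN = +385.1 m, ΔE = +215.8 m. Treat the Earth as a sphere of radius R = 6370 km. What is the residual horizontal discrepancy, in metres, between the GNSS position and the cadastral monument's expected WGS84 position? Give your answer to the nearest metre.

Observed coordinate differences: Δφ = +0.00325°, Δλ = +0.00363°.
Converting to metres (1° lat = 111177 m, cos φ = 0.492908): observed ΔN = 361.3 m, observed ΔE = 198.9 m.
Subtracting the expected shift leaves a residual of 361.3 − (385.1) = -23.8 m north and 198.9 − (215.8) = -16.9 m east.
Residual distance = √((-23.8)² + (-16.9)²) = 29.2 m.

29 m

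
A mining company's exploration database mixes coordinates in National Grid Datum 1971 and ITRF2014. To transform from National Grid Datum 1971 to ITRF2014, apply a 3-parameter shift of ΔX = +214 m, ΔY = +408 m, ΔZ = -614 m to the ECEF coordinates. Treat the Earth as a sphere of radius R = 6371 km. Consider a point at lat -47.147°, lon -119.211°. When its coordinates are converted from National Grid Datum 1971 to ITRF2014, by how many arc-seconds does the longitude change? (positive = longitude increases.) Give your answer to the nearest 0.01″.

sin φ = -0.733101, cos φ = 0.680120, sin λ = -0.872828, cos λ = -0.488027.
East component: ΔE = −sin λ·ΔX + cos λ·ΔY = −(-0.872828)(214) + (-0.488027)(408) = -12.33 m.
1° of latitude spans πR/180 = 111195 m; at latitude φ, 1° of longitude spans that × cos φ = 75625.9 m, so Δλ = -12.33 / 75625.9 × 3600 = -0.587″.

Δλ = -0.59″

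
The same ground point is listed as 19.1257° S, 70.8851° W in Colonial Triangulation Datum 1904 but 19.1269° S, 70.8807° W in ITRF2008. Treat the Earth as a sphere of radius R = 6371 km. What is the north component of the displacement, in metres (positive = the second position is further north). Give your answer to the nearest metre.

Δφ = -19.1269° − -19.1257° = -0.0012°; Δλ = -70.8807° − -70.8851° = +0.0044°.
1° along a meridian = πR/180 = 111195 m.
ΔN = Δφ × 111195 = -133.4 m; ΔE = Δλ × 111195 × cos(-19.1257°) = +0.0044 × 111195 × 0.944802 = 462.3 m.

ΔN = -133 m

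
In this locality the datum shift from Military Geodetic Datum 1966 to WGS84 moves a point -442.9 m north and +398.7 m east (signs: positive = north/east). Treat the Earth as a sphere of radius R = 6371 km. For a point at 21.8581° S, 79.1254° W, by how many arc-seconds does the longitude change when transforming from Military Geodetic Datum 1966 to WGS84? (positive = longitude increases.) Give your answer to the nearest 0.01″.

At latitude -21.8581°, cos φ = 0.928109.
One radian of longitude at latitude φ spans R cos φ, so Δλ = ΔE / (R cos φ) = 398.7 / (6371000 × 0.928109) = 6.7428e-05 rad = 13.908″.

Δλ = 13.91″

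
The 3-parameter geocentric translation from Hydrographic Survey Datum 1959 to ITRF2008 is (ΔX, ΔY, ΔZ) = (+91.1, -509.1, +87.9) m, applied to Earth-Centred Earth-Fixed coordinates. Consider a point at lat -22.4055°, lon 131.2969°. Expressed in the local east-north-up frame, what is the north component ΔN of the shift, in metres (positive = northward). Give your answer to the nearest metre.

ΔN = -87 m

At φ = -22.4055°, λ = 131.2969°: sin φ = -0.381159, cos φ = 0.924509, sin λ = 0.751300, cos λ = -0.659961.
ΔN = −sin φ cos λ·ΔX − sin φ sin λ·ΔY + cos φ·ΔZ = −(-0.381159)(-0.659961)(91.1) − (-0.381159)(0.751300)(-509.1) + (0.924509)(87.9) = -87.44 m.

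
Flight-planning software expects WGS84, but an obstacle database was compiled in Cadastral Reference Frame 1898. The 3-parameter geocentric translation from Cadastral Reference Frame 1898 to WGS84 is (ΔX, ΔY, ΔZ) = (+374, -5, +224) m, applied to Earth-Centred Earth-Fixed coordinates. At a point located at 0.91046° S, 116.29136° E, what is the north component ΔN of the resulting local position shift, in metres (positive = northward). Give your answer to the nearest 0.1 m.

The local north axis is (−sin φ cos λ, −sin φ sin λ, cos φ), giving ΔN = -2.632 − 0.071 + 223.972 = 221.27 m.

ΔN = 221.3 m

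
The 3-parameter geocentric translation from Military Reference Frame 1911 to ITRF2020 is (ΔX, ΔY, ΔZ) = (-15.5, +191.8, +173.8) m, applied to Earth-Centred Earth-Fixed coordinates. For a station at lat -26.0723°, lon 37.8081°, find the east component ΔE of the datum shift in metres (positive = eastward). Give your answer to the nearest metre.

ΔE = 161 m

The local east axis at (φ, λ) is (−sin λ, cos λ, 0), so ΔE = −sin(37.8081°)·(-15.5) + cos(37.8081°)·191.8 = 161.04 m.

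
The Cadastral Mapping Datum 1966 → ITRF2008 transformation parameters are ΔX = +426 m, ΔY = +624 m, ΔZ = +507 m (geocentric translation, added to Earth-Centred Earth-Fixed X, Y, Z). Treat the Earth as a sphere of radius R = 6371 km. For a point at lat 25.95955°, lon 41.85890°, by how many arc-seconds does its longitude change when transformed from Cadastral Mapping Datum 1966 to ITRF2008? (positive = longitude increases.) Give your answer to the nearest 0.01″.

Δλ = 6.50″

sin φ = 0.437737, cos φ = 0.899103, sin λ = 0.667298, cos λ = 0.744790.
East component: ΔE = −sin λ·ΔX + cos λ·ΔY = −(0.667298)(426) + (0.744790)(624) = 180.48 m.
1° of latitude spans πR/180 = 111195 m; at latitude φ, 1° of longitude spans that × cos φ = 99975.7 m, so Δλ = 180.48 / 99975.7 × 3600 = 6.499″.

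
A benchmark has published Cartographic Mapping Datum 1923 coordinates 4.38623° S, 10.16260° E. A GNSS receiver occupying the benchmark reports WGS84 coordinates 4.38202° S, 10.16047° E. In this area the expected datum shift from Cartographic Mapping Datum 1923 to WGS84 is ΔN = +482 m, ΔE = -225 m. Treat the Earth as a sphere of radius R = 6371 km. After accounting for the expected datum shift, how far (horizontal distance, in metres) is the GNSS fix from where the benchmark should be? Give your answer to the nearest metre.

Observed coordinate differences: Δφ = +0.00421°, Δλ = -0.00213°.
Converting to metres (1° lat = 111195 m, cos φ = 0.997071): observed ΔN = 468.1 m, observed ΔE = -236.2 m.
Subtracting the expected shift leaves a residual of 468.1 − (482) = -13.9 m north and -236.2 − (-225) = -11.2 m east.
Residual distance = √((-13.9)² + (-11.2)²) = 17.8 m.

18 m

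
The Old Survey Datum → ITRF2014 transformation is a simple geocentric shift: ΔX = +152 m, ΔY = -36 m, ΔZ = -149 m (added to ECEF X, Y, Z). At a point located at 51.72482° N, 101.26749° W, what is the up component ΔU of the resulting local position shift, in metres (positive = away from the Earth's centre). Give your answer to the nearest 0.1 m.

ΔU = -113.5 m

The local up (radial) axis is (cos φ cos λ, cos φ sin λ, sin φ), giving ΔU = -18.397 + 21.870 − 116.972 = -113.50 m.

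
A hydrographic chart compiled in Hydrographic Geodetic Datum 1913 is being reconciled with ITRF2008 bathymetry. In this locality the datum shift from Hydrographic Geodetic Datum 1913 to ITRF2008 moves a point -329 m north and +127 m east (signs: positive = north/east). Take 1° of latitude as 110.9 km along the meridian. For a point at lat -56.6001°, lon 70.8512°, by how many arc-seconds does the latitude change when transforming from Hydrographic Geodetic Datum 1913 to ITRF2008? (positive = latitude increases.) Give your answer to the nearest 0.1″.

1° of latitude = 110.9 km, so Δφ = -329.0 / 110900 = -0.0029666° = -10.680″.

Δφ = -10.7″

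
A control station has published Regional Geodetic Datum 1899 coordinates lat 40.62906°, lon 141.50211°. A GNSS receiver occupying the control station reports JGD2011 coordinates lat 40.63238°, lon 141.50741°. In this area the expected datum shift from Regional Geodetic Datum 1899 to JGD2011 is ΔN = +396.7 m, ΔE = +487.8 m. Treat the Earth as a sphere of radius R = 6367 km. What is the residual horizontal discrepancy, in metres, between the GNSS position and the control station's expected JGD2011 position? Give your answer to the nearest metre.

Observed coordinate differences: Δφ = +0.00332°, Δλ = +0.00530°.
Converting to metres (1° lat = 111125 m, cos φ = 0.758941): observed ΔN = 368.9 m, observed ΔE = 447.0 m.
Subtracting the expected shift leaves a residual of 368.9 − (396.7) = -27.8 m north and 447.0 − (487.8) = -40.8 m east.
Residual distance = √((-27.8)² + (-40.8)²) = 49.4 m.

49 m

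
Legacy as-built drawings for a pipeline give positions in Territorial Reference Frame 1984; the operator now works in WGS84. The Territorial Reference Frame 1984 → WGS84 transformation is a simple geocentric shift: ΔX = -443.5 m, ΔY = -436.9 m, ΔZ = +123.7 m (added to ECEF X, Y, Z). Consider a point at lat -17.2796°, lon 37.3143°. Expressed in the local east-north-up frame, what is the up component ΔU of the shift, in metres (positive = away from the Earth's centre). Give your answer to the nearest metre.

The local up (radial) axis is (cos φ cos λ, cos φ sin λ, sin φ), giving ΔU = -336.806 − 252.890 − 36.743 = -626.44 m.

ΔU = -626 m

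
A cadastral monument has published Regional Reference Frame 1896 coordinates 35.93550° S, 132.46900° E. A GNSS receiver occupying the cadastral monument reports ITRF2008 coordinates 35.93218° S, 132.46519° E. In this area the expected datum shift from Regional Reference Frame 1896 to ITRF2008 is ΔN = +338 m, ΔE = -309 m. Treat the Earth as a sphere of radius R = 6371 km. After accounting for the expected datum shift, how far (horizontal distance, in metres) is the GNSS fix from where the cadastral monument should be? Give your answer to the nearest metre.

46 m

Observed coordinate differences: Δφ = +0.00332°, Δλ = -0.00381°.
Converting to metres (1° lat = 111195 m, cos φ = 0.809678): observed ΔN = 369.2 m, observed ΔE = -343.0 m.
Subtracting the expected shift leaves a residual of 369.2 − (338) = 31.2 m north and -343.0 − (-309) = -34.0 m east.
Residual distance = √(31.2² + (-34.0)²) = 46.1 m.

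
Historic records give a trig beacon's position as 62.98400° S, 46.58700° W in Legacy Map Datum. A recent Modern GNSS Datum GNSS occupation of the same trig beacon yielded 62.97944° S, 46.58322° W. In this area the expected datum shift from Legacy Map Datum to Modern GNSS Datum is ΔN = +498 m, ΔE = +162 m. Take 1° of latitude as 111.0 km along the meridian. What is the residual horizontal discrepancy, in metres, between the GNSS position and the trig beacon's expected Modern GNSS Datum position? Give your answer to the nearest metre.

30 m

Observed coordinate differences: Δφ = +0.00456°, Δλ = +0.00378°.
Converting to metres (1° lat = 111000 m, cos φ = 0.454239): observed ΔN = 506.2 m, observed ΔE = 190.6 m.
Subtracting the expected shift leaves a residual of 506.2 − (498) = 8.2 m north and 190.6 − (162) = 28.6 m east.
Residual distance = √(8.2² + 28.6²) = 29.7 m.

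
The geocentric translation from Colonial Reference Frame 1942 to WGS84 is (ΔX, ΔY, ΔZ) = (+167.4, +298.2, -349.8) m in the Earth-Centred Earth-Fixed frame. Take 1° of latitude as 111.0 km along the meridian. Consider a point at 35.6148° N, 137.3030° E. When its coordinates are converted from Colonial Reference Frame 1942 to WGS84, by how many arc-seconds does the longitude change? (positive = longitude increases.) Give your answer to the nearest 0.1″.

sin φ = 0.582333, cos φ = 0.812950, sin λ = 0.678121, cos λ = -0.734950.
East component: ΔE = −sin λ·ΔX + cos λ·ΔY = −(0.678121)(167.4) + (-0.734950)(298.2) = -332.68 m.
1° of latitude spans 111000 m; at latitude φ, 1° of longitude spans that × cos φ = 90237.5 m, so Δλ = -332.68 / 90237.5 × 3600 = -13.272″.

Δλ = -13.3″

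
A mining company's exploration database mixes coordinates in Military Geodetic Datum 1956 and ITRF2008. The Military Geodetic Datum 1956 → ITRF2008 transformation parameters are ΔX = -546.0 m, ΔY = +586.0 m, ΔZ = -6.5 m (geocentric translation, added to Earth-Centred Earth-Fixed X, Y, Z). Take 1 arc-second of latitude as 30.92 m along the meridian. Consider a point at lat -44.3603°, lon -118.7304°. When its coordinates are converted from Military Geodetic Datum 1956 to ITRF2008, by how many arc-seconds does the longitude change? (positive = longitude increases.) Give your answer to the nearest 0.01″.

Δλ = -34.40″

sin φ = -0.699168, cos φ = 0.714957, sin λ = -0.876891, cos λ = -0.480689.
East component: ΔE = −sin λ·ΔX + cos λ·ΔY = −(-0.876891)(-546.0) + (-0.480689)(586.0) = -760.47 m.
1° of latitude spans 3600 × 30.92 = 111312 m; at latitude φ, 1° of longitude spans that × cos φ = 79583.3 m, so Δλ = -760.47 / 79583.3 × 3600 = -34.400″.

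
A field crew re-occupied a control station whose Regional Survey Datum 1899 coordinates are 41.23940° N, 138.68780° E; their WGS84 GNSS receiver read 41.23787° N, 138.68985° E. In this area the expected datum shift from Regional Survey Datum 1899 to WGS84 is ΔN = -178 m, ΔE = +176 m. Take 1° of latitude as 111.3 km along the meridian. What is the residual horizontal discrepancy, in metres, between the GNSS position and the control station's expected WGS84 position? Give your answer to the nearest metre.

Observed coordinate differences: Δφ = -0.00153°, Δλ = +0.00205°.
Converting to metres (1° lat = 111300 m, cos φ = 0.751962): observed ΔN = -170.3 m, observed ΔE = 171.6 m.
Subtracting the expected shift leaves a residual of -170.3 − (-178) = 7.7 m north and 171.6 − (176) = -4.4 m east.
Residual distance = √(7.7² + (-4.4)²) = 8.9 m.

9 m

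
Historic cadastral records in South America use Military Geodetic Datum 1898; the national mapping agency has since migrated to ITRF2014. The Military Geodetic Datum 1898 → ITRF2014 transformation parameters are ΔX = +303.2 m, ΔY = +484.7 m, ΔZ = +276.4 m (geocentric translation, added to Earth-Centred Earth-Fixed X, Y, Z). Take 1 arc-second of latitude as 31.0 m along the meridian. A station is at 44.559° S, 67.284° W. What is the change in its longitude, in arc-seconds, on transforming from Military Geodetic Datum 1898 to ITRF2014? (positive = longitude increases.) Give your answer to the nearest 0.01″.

sin φ = -0.701643, cos φ = 0.712528, sin λ = -0.922430, cos λ = 0.386164.
East component: ΔE = −sin λ·ΔX + cos λ·ΔY = −(-0.922430)(303.2) + (0.386164)(484.7) = 466.85 m.
1° of latitude spans 3600 × 31.00 = 111600 m; at latitude φ, 1° of longitude spans that × cos φ = 79518.2 m, so Δλ = 466.85 / 79518.2 × 3600 = 21.136″.

Δλ = 21.14″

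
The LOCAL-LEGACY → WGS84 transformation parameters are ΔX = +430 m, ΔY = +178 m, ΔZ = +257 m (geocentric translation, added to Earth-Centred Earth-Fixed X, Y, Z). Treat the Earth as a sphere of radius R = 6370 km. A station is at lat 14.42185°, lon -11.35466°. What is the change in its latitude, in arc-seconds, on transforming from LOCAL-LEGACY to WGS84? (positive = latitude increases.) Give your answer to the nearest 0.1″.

sin φ = 0.249059, cos φ = 0.968488, sin λ = -0.196882, cos λ = 0.980427.
North component: ΔN = −sin φ cos λ·ΔX − sin φ sin λ·ΔY + cos φ·ΔZ = −(0.249059)(0.980427)(430) − (0.249059)(-0.196882)(178) + (0.968488)(257) = 152.63 m.
1° of latitude spans πR/180 = 111177 m, so Δφ = 152.63 / 111177 × 3600 = 4.942″.

Δφ = 4.9″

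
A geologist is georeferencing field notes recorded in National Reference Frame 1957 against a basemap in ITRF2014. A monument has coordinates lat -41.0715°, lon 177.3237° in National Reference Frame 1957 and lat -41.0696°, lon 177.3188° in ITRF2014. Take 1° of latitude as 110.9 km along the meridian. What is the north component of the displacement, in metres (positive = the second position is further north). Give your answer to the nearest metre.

Δφ = -41.0696° − -41.0715° = +0.0019°; Δλ = 177.3188° − 177.3237° = -0.0049°.
ΔN = Δφ × 110900 = 210.7 m; ΔE = Δλ × 110900 × cos(-41.0715°) = -0.0049 × 110900 × 0.753890 = -409.7 m.

ΔN = 211 m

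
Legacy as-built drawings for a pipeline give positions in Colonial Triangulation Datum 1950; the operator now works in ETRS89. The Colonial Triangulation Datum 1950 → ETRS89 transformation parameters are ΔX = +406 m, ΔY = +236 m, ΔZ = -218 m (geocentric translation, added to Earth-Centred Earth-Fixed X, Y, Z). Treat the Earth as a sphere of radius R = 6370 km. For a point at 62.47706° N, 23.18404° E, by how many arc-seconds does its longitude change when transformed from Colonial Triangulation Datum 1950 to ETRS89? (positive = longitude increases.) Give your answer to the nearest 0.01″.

sin φ = 0.886826, cos φ = 0.462104, sin λ = 0.393686, cos λ = 0.919245.
East component: ΔE = −sin λ·ΔX + cos λ·ΔY = −(0.393686)(406) + (0.919245)(236) = 57.11 m.
1° of latitude spans πR/180 = 111177 m; at latitude φ, 1° of longitude spans that × cos φ = 51375.5 m, so Δλ = 57.11 / 51375.5 × 3600 = 4.002″.

Δλ = 4.00″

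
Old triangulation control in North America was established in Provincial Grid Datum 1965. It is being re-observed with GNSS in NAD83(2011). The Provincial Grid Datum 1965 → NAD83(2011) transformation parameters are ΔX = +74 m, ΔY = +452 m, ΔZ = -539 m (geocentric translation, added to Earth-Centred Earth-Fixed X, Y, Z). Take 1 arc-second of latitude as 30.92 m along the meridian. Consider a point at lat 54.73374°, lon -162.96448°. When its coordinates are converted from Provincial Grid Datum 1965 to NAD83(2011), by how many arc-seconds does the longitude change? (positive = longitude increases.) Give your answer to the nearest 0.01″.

Δλ = -22.99″

sin φ = 0.816478, cos φ = 0.577377, sin λ = -0.292965, cos λ = -0.956123.
East component: ΔE = −sin λ·ΔX + cos λ·ΔY = −(-0.292965)(74) + (-0.956123)(452) = -410.49 m.
1° of latitude spans 3600 × 30.92 = 111312 m; at latitude φ, 1° of longitude spans that × cos φ = 64269.0 m, so Δλ = -410.49 / 64269.0 × 3600 = -22.993″.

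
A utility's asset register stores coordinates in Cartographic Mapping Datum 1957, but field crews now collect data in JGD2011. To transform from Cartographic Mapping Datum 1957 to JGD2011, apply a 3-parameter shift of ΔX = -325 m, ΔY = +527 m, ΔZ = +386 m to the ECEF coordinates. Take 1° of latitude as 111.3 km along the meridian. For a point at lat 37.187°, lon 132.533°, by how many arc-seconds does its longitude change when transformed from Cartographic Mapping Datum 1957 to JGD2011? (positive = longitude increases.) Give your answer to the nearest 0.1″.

sin φ = 0.604418, cos φ = 0.796667, sin λ = 0.736888, cos λ = -0.676015.
East component: ΔE = −sin λ·ΔX + cos λ·ΔY = −(0.736888)(-325) + (-0.676015)(527) = -116.77 m.
1° of latitude spans 111300 m; at latitude φ, 1° of longitude spans that × cos φ = 88669.0 m, so Δλ = -116.77 / 88669.0 × 3600 = -4.741″.

Δλ = -4.7″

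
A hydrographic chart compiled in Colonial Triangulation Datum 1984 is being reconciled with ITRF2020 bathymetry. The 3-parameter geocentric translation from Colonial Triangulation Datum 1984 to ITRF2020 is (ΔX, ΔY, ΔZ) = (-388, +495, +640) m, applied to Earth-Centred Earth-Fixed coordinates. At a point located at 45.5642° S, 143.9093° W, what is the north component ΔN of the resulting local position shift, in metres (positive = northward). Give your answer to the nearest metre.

The local north axis is (−sin φ cos λ, −sin φ sin λ, cos φ), giving ΔN = 223.877 − 208.204 + 448.070 = 463.74 m.

ΔN = 464 m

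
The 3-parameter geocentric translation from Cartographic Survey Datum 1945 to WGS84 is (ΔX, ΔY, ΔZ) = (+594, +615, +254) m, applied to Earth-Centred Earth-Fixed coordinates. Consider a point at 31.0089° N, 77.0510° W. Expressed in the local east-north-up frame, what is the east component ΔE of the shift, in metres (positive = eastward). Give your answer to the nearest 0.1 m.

ΔE = 716.7 m

At φ = 31.0089°, λ = -77.0510°: sin φ = 0.515171, cos φ = 0.857087, sin λ = -0.974570, cos λ = 0.224084.
ΔE = −sin λ·ΔX + cos λ·ΔY = −(-0.974570)·(594) + (0.224084)·(615) = 716.71 m.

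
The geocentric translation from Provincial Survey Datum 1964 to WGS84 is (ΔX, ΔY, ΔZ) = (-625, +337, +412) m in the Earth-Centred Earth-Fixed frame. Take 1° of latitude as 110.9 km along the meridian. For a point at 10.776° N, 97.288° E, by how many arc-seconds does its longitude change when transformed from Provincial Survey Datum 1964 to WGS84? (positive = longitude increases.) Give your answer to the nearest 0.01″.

Δλ = 19.07″

sin φ = 0.186970, cos φ = 0.982366, sin λ = 0.991921, cos λ = -0.126857.
East component: ΔE = −sin λ·ΔX + cos λ·ΔY = −(0.991921)(-625) + (-0.126857)(337) = 577.20 m.
1° of latitude spans 110900 m; at latitude φ, 1° of longitude spans that × cos φ = 108944.4 m, so Δλ = 577.20 / 108944.4 × 3600 = 19.073″.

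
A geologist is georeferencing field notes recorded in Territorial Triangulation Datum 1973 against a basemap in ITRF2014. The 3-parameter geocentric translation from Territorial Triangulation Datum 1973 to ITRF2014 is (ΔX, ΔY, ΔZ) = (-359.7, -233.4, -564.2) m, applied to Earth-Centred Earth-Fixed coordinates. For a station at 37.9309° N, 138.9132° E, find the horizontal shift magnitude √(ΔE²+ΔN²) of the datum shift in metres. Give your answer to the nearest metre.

662 m

The local east axis at (φ, λ) is (−sin λ, cos λ, 0), so ΔE = −sin(138.9132°)·(-359.7) + cos(138.9132°)·(-233.4) = 412.31 m.
The local north axis is (−sin φ cos λ, −sin φ sin λ, cos φ), giving ΔN = -166.655 + 94.291 − 445.014 = -517.38 m.
Horizontal magnitude = √(ΔE² + ΔN²) = √(412.31² + (-517.38)²) = 661.58 m.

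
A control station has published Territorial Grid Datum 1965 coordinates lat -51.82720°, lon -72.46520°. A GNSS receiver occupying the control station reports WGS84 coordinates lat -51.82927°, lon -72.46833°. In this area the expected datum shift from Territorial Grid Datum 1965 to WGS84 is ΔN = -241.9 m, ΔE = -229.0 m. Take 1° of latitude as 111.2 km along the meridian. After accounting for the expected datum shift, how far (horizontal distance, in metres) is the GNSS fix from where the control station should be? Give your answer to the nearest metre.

Observed coordinate differences: Δφ = -0.00207°, Δλ = -0.00313°.
Converting to metres (1° lat = 111200 m, cos φ = 0.618035): observed ΔN = -230.2 m, observed ΔE = -215.1 m.
Subtracting the expected shift leaves a residual of -230.2 − (-241.9) = 11.7 m north and -215.1 − (-229.0) = 13.9 m east.
Residual distance = √(11.7² + 13.9²) = 18.2 m.

18 m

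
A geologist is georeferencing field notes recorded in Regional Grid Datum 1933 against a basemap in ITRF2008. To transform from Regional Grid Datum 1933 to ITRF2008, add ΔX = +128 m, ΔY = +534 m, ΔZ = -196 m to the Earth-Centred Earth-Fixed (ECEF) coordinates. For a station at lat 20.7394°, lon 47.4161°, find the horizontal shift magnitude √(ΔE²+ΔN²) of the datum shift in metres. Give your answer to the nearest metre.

443 m

At φ = 20.7394°, λ = 47.4161°: sin φ = 0.354118, cos φ = 0.935201, sin λ = 0.736287, cos λ = 0.676669.
ΔE = −sin λ·ΔX + cos λ·ΔY = −(0.736287)·(128) + (0.676669)·(534) = 267.10 m.
ΔN = −sin φ cos λ·ΔX − sin φ sin λ·ΔY + cos φ·ΔZ = −(0.354118)(0.676669)(128) − (0.354118)(0.736287)(534) + (0.935201)(-196) = -353.20 m.
Horizontal magnitude = √(ΔE² + ΔN²) = √(267.10² + (-353.20)²) = 442.82 m.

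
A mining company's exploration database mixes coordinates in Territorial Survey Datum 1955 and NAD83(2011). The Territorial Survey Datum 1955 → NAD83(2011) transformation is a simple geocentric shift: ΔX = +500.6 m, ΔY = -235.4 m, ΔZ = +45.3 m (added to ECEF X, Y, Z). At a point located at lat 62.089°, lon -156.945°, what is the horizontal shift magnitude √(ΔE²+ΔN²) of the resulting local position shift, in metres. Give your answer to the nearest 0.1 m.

The local east axis at (φ, λ) is (−sin λ, cos λ, 0), so ΔE = −sin(-156.945°)·500.6 + cos(-156.945°)·(-235.4) = 412.64 m.
The local north axis is (−sin φ cos λ, −sin φ sin λ, cos φ), giving ΔN = 407.036 − 81.463 + 21.205 = 346.78 m.
Horizontal magnitude = √(ΔE² + ΔN²) = √(412.64² + 346.78²) = 539.01 m.

539.0 m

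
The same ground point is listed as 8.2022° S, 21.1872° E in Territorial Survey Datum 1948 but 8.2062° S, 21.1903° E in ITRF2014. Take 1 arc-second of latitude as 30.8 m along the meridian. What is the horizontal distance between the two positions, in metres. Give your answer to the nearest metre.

559 m

Δφ = -8.2062° − -8.2022° = -0.0040°; Δλ = 21.1903° − 21.1872° = +0.0031°.
1° of latitude = 3600 × 30.80 = 110880 m.
ΔN = Δφ × 110880 = -443.5 m; ΔE = Δλ × 110880 × cos(-8.2022°) = +0.0031 × 110880 × 0.989771 = 340.2 m.
Distance = √(ΔE² + ΔN²) = √(340.2² + (-443.5)²) = 559.0 m.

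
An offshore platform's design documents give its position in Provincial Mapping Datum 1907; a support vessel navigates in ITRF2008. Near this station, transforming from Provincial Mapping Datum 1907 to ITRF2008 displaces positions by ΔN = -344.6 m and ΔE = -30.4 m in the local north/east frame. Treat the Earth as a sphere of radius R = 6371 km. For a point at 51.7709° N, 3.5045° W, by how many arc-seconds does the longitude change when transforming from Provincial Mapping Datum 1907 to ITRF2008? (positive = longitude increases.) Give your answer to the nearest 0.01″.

At latitude 51.7709°, cos φ = 0.618807.
One radian of longitude at latitude φ spans R cos φ, so Δλ = ΔE / (R cos φ) = -30.4 / (6371000 × 0.618807) = -7.7110e-06 rad = -1.591″.

Δλ = -1.59″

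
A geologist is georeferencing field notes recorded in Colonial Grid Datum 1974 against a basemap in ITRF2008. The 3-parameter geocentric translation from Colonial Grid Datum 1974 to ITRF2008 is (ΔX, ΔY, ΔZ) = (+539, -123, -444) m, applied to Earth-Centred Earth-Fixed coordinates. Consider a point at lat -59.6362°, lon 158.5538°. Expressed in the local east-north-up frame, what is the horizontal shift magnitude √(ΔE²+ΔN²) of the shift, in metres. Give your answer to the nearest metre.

The local east axis at (φ, λ) is (−sin λ, cos λ, 0), so ΔE = −sin(158.5538°)·539 + cos(158.5538°)·(-123) = -82.59 m.
The local north axis is (−sin φ cos λ, −sin φ sin λ, cos φ), giving ΔN = -432.866 − 38.803 − 224.437 = -696.11 m.
Horizontal magnitude = √(ΔE² + ΔN²) = √((-82.59)² + (-696.11)²) = 700.99 m.

701 m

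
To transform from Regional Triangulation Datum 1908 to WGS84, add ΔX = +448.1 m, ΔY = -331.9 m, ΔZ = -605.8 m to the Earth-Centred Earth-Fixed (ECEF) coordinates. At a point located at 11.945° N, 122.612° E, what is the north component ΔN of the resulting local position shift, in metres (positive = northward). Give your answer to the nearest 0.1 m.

ΔN = -484.8 m

The local north axis is (−sin φ cos λ, −sin φ sin λ, cos φ), giving ΔN = 49.984 + 57.864 − 592.682 = -484.83 m.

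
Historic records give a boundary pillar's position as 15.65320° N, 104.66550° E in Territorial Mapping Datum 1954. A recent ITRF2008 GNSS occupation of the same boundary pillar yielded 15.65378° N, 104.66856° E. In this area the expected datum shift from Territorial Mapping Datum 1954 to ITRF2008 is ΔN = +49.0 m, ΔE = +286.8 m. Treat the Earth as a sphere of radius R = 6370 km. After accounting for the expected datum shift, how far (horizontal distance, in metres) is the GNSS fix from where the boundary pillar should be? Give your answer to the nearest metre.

44 m

Observed coordinate differences: Δφ = +0.00058°, Δλ = +0.00306°.
Converting to metres (1° lat = 111177 m, cos φ = 0.962912): observed ΔN = 64.5 m, observed ΔE = 327.6 m.
Subtracting the expected shift leaves a residual of 64.5 − (49.0) = 15.5 m north and 327.6 − (286.8) = 40.8 m east.
Residual distance = √(15.5² + 40.8²) = 43.6 m.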